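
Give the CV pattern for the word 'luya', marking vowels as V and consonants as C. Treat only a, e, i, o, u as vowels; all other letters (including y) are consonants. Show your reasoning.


Letter mapping: l = C, u = V, y = C, a = V.

CVCV


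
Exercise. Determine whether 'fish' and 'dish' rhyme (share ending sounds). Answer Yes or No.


Rime (stressed vowel + following sounds) of 'fish': -ish = /ɪʃ/
Rime of 'dish': -ish = /ɪʃ/
/ɪʃ/ and /ɪʃ/ are the same ending sound, so the words rhyme.

Yes


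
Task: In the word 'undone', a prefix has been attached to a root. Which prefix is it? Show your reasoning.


The word 'undone' = 'un' (prefix) + 'done' (root). The prefix is 'un'.

un


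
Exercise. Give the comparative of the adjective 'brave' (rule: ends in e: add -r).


Apply comparative formation (ends in e: add -r): 'brave' -> 'braver'.

braver


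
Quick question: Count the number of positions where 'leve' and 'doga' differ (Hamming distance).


Alignment:
Position 1: 'l' vs 'd' = DIFFER
Position 2: 'e' vs 'o' = DIFFER
Position 3: 'v' vs 'g' = DIFFER
Position 4: 'e' vs 'a' = DIFFER
Total differences: 4

4


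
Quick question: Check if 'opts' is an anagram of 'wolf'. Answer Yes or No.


Sorted letters of 'opts': 'opst'
Sorted letters of 'wolf': 'flow'
They do not match.

No


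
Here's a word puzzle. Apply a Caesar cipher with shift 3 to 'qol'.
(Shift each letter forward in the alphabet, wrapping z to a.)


Shift each letter by 3: q -> t, o -> r, l -> o. Result: 'tro'.

tro


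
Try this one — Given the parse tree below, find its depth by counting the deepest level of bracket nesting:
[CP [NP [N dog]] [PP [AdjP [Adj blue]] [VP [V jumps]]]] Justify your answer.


Count bracket nesting levels:
'[' at pos 0: depth = 1
'[' at pos 4: depth = 2
'[' at pos 8: depth = 3
'[' at pos 17: depth = 2
'[' at pos 21: depth = 3
'[' at pos 27: depth = 4
'[' at pos 39: depth = 3
'[' at pos 43: depth = 4
Maximum depth reached: 4

4


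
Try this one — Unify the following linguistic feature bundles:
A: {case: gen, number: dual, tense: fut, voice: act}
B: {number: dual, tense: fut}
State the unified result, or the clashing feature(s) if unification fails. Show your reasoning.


Compare features:
case: A=gen vs B=_ -> unified: gen
number: A=dual vs B=dual -> unified: dual
tense: A=fut vs B=fut -> unified: fut
voice: A=act vs B=_ -> unified: act
No clashes found.

Unified: {case: gen, number: dual, tense: fut, voice: act}


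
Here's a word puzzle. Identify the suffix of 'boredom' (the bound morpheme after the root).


The word 'boredom' = 'bore' (root) + '-dom' (suffix). The suffix is '-dom'.

dom


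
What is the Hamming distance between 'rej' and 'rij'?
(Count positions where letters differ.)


Alignment:
Position 1: 'r' vs 'r' = match
Position 2: 'e' vs 'i' = DIFFER
Position 3: 'j' vs 'j' = match
Total differences: 1

1


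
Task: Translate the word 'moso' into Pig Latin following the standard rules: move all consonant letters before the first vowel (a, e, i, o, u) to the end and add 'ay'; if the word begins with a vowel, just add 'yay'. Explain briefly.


'moso': move consonant cluster 'm' to end and add 'ay': 'osomay'.

osomay


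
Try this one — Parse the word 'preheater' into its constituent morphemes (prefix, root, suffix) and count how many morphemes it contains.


Step 1: Identify prefix: 'pre' (meaning: before)
Step 2: Identify root: 'heat'
Step 3: Identify suffix(es): 'er'
Decomposition: pre- (prefix: before) + heat (root) + -er (suffix: one who)
Total morphemes: 3

3 morphemes (pre- (prefix: before) + heat (root) + -er (suffix: one who))


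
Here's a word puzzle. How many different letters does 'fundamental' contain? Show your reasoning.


Unique letters in 'fundamental': {a, d, e, f, l, m, n, t, u} = 9 distinct letters.

9


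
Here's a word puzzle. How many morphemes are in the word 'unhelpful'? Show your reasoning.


Decomposition: un- (prefix) + help (root) + -ful (suffix) = 3 morpheme(s)

3 morphemes


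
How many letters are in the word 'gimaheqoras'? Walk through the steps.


Spell out 'gimaheqoras' and number each letter: g(1), i(2), m(3), a(4), h(5), e(6), q(7), o(8), r(9), a(10), s(11). Total: 11 letters.

11


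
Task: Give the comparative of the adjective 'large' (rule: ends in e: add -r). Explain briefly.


Apply comparative formation (ends in e: add -r): 'large' -> 'larger'.

larger


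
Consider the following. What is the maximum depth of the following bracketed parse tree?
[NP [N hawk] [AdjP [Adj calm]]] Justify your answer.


Count bracket nesting levels:
'[' at pos 0: depth = 1
'[' at pos 4: depth = 2
'[' at pos 13: depth = 2
'[' at pos 19: depth = 3
Maximum depth reached: 3

3


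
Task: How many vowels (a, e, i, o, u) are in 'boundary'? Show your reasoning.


Vowels in 'boundary': o, u, a = 3 vowels.

3


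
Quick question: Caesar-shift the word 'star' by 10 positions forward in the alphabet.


Shift each letter by 10: s -> c, t -> d, a -> k, r -> b. Result: 'cdkb'.

cdkb


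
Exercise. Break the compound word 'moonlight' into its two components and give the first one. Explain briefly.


Split 'moonlight' into 'moon' + 'light'. The first part is 'moon'.

moon


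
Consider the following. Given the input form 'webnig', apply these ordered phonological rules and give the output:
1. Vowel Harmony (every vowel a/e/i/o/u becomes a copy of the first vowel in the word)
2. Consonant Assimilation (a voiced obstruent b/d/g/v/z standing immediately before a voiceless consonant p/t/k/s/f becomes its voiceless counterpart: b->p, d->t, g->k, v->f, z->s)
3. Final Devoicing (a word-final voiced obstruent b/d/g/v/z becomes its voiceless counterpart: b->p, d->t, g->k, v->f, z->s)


Starting form: 'webnig'
Rule 1: Vowel Harmony: all vowels become 'e' (matching first vowel). 'webnig' -> 'webneg'
Rule 2: Consonant Assimilation: no voiced obstruent (b/d/g/v/z) stands immediately before a voiceless consonant (p/t/k/s/f). No change.
Rule 3: Final Devoicing: word-final voiced obstruent 'g' becomes voiceless 'k'. 'webneg' -> 'webnek'
Final form: 'webnek'

webnek


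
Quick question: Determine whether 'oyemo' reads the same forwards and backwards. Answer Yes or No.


Forward: 'oyemo'
Reversed: 'omeyo'
They differ.

No


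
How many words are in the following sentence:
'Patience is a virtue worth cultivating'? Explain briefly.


Split into words: Patience | is | a | virtue | worth | cultivating = 6 words.

6


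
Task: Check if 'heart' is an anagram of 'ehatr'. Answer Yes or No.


Sorted letters of 'heart': 'aehrt'
Sorted letters of 'ehatr': 'aehrt'
They match.

Yes


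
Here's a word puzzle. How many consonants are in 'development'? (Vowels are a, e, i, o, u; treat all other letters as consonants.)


Consonants in 'development': d, v, l, p, m, n, t = 7 consonants.

7


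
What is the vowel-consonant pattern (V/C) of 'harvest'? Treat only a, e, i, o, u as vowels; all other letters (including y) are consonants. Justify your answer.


Letter mapping: h = C, a = V, r = C, v = C, e = V, s = C, t = C.

CVCCVCC


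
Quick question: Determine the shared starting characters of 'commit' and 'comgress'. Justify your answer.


Compare from the start: 3 characters match: 'com'. Mismatch at position 4: 'm' vs 'g'.

com


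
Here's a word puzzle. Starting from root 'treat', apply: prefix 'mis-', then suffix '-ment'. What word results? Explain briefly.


Step 1: Add prefix 'mis-' to 'treat' = 'mistreat'
Step 2: Add suffix '-ment' to 'mistreat' = 'mistreatment'

mistreatment


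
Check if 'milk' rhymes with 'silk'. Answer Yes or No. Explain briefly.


Rime (stressed vowel + following sounds) of 'milk': -ilk = /ɪlk/
Rime of 'silk': -ilk = /ɪlk/
/ɪlk/ and /ɪlk/ are the same ending sound, so the words rhyme.

Yes


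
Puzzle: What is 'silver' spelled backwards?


Reverse 'silver' character by character: 'revlis'.

revlis


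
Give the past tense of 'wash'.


Apply rule: Add -ed. 'wash' becomes 'washed'.

washed


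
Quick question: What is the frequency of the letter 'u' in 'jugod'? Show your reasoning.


Letter 'u' in 'jugod': found at position(s) 2 = 1 occurrence(s).

1


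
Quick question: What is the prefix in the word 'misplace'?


The word 'misplace' = 'mis' (prefix) + 'place' (root). The prefix is 'mis'.

mis


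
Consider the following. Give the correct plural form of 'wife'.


Apply rule: Change -fe to -ves. 'wife' becomes 'wives'.

wives


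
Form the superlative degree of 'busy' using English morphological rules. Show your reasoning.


Apply superlative formation (consonant + y: change y to i, add -est): 'busy' -> 'busiest'.

busiest


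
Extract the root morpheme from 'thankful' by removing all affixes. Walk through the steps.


Remove suffix '-ful' from 'thankful' to get root 'thank'.

thank


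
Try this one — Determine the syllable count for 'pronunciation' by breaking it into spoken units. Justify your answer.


Break 'pronunciation' into syllables: pro-nun-ci-a-tion -> pro | nun | ci | a | tion = 5 syllables

5 syllables


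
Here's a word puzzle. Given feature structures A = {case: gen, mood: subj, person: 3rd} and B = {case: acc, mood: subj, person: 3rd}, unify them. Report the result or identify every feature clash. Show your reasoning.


Compare features:
case: A=gen vs B=acc -> CLASH
mood: A=subj vs B=subj -> unified: subj
person: A=3rd vs B=3rd -> unified: 3rd
Clash detected on feature 'case' (gen vs acc); unification fails.

CLASH on 'case' (gen vs acc)


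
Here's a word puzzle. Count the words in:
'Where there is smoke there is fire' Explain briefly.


Split into words: Where | there | is | smoke | there | is | fire = 7 words.

7


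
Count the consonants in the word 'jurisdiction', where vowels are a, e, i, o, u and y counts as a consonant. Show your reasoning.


Consonants in 'jurisdiction': j, r, s, d, c, t, n = 7 consonants.

7


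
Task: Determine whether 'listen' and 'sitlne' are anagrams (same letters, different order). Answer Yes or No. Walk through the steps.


Sorted letters of 'listen': 'eilnst'
Sorted letters of 'sitlne': 'eilnst'
They match.

Yes


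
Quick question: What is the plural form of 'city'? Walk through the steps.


Apply rule: Change -y to -ies (consonant + y). 'city' becomes 'cities'.

cities


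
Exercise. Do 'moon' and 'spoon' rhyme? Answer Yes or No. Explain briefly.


Rime (stressed vowel + following sounds) of 'moon': -oon = /uːn/
Rime of 'spoon': -oon = /uːn/
/uːn/ and /uːn/ are the same ending sound, so the words rhyme.

Yes


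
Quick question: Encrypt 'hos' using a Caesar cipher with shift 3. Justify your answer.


Shift each letter by 3: h -> k, o -> r, s -> v. Result: 'krv'.

krv


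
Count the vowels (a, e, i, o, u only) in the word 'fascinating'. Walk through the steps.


Vowels in 'fascinating': a, i, a, i = 4 vowels.

4


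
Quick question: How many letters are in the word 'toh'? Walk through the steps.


Spell out 'toh' and number each letter: t(1), o(2), h(3). Total: 3 letters.

3


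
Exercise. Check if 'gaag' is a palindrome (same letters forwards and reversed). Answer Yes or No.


Forward: 'gaag'
Reversed: 'gaag'
They are identical.

Yes


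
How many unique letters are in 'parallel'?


Unique letters in 'parallel': {a, e, l, p, r} = 5 distinct letters.

5


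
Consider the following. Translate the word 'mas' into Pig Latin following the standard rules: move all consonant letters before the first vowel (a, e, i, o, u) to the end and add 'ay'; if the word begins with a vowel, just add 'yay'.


'mas': move consonant cluster 'm' to end and add 'ay': 'asmay'.

asmay


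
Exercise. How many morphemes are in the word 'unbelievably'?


Decomposition: un- (prefix) + believe (root) + -able (suffix) + -ly (suffix) = 4 morpheme(s)

4 morphemes


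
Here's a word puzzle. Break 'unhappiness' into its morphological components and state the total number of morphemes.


Step 1: Identify prefix: 'un' (meaning: not/reverse)
Step 2: Identify root: 'happy'
Step 3: Identify suffix(es): 'ness'
Decomposition: un- (prefix: not/reverse) + happy (root) + -ness (suffix: state of)
Total morphemes: 3

3 morphemes (un- (prefix: not/reverse) + happy (root) + -ness (suffix: state of))


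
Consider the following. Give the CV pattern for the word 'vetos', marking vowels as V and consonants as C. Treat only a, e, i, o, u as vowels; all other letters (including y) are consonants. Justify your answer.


Letter mapping: v = C, e = V, t = C, o = V, s = C.

CVCVC


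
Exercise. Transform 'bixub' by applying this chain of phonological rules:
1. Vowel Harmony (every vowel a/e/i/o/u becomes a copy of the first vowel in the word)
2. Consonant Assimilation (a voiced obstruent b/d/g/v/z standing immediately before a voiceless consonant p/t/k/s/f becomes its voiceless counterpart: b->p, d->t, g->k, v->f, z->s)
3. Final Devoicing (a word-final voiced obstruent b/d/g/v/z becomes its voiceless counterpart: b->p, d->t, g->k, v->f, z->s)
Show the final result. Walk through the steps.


Starting form: 'bixub'
Rule 1: Vowel Harmony: all vowels become 'i' (matching first vowel). 'bixub' -> 'bixib'
Rule 2: Consonant Assimilation: no voiced obstruent (b/d/g/v/z) stands immediately before a voiceless consonant (p/t/k/s/f). No change.
Rule 3: Final Devoicing: word-final voiced obstruent 'b' becomes voiceless 'p'. 'bixib' -> 'bixip'
Final form: 'bixip'

bixip


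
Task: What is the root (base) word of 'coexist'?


Remove prefix 'co' from 'coexist' to get root 'exist'.

exist


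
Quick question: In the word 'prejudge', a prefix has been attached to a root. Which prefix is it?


The word 'prejudge' = 'pre' (prefix) + 'judge' (root). The prefix is 'pre'.

pre


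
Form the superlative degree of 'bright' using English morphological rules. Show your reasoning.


Apply superlative formation (add -est): 'bright' -> 'brightest'.

brightest


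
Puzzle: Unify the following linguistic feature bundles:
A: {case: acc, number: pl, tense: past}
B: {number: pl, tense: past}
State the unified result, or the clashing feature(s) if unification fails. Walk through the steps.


Compare features:
case: A=acc vs B=_ -> unified: acc
number: A=pl vs B=pl -> unified: pl
tense: A=past vs B=past -> unified: past
No clashes found.

Unified: {case: acc, number: pl, tense: past}


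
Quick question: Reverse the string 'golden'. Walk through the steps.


Reverse 'golden' character by character: 'nedlog'.

nedlog


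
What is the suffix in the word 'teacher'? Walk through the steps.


The word 'teacher' = 'teach' (root) + '-er' (suffix). The suffix is '-er'.

er


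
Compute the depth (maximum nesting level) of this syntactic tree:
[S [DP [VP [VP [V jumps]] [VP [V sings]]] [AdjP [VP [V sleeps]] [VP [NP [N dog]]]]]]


Count bracket nesting levels:
'[' at pos 0: depth = 1
'[' at pos 3: depth = 2
'[' at pos 7: depth = 3
'[' at pos 11: depth = 4
'[' at pos 15: depth = 5
'[' at pos 26: depth = 4
'[' at pos 30: depth = 5
'[' at pos 42: depth = 3
'[' at pos 48: depth = 4
'[' at pos 52: depth = 5
'[' at pos 64: depth = 4
'[' at pos 68: depth = 5
'[' at pos 72: depth = 6
Maximum depth reached: 6

6


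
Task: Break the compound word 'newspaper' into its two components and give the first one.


Split 'newspaper' into 'news' + 'paper'. The first part is 'news'.

news


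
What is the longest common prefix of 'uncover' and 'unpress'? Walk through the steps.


Compare from the start: 2 characters match: 'un'. Mismatch at position 3: 'c' vs 'p'.

un


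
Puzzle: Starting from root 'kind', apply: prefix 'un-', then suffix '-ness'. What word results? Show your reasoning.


Step 1: Add prefix 'un-' to 'kind' = 'unkind'
Step 2: Add suffix '-ness' to 'unkind' = 'unkindness'

unkindness


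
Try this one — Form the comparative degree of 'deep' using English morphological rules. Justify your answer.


Apply comparative formation (add -er): 'deep' -> 'deeper'.

deeper


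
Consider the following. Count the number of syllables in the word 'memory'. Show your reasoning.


Break 'memory' into syllables: mem-o-ry -> mem | o | ry = 3 syllables

3 syllables


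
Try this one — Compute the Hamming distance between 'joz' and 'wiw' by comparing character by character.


Alignment:
Position 1: 'j' vs 'w' = DIFFER
Position 2: 'o' vs 'i' = DIFFER
Position 3: 'z' vs 'w' = DIFFER
Total differences: 3

3


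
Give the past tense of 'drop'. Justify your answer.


Apply rule: Double final consonant and add -ed. 'drop' becomes 'dropped'.

dropped


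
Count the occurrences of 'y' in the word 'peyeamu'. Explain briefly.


Letter 'y' in 'peyeamu': found at position(s) 3 = 1 occurrence(s).

1


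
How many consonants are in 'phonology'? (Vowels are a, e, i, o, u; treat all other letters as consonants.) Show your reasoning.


Consonants in 'phonology': p, h, n, l, g, y = 6 consonants.

6


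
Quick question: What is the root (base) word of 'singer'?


Remove suffix '-er' from 'singer' to get root 'sing'.

sing


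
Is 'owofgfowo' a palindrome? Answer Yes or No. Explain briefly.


Forward: 'owofgfowo'
Reversed: 'owofgfowo'
They are identical.

Yes


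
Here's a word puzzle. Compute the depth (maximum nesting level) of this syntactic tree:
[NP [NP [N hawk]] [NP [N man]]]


Count bracket nesting levels:
'[' at pos 0: depth = 1
'[' at pos 4: depth = 2
'[' at pos 8: depth = 3
'[' at pos 18: depth = 2
'[' at pos 22: depth = 3
Maximum depth reached: 3

3


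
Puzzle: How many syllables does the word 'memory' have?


Break 'memory' into syllables: mem-o-ry -> mem | o | ry = 3 syllables

3 syllables


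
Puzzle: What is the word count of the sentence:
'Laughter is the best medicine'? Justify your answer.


Split into words: Laughter | is | the | best | medicine = 5 words.

5


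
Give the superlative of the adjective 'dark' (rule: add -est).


Apply superlative formation (add -est): 'dark' -> 'darkest'.

darkest


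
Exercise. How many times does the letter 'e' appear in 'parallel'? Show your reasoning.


Letter 'e' in 'parallel': found at position(s) 7 = 1 occurrence(s).

1


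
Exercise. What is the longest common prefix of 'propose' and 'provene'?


Compare from the start: 3 characters match: 'pro'. Mismatch at position 4: 'p' vs 'v'.

pro


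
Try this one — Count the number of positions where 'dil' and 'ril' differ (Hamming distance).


Alignment:
Position 1: 'd' vs 'r' = DIFFER
Position 2: 'i' vs 'i' = match
Position 3: 'l' vs 'l' = match
Total differences: 1

1


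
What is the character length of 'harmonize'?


Spell out 'harmonize' and number each letter: h(1), a(2), r(3), m(4), o(5), n(6), i(7), z(8), e(9). Total: 9 letters.

9


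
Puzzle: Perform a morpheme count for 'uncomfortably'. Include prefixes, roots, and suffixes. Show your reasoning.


Decomposition: un- (prefix) + comfort (root) + -able (suffix) + -ly (suffix) = 4 morpheme(s)

4 morphemes


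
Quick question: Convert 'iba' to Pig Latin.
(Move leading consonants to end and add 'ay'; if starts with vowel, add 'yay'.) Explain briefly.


'iba' starts with a vowel, so add 'yay': 'ibayay'.

ibayay


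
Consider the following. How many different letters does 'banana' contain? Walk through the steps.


Unique letters in 'banana': {a, b, n} = 3 distinct letters.

3


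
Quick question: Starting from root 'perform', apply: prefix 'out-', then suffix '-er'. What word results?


Step 1: Add prefix 'out-' to 'perform' = 'outperform'
Step 2: Add suffix '-er' to 'outperform' = 'outperformer'

outperformer


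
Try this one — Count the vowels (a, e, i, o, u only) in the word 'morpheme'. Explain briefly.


Vowels in 'morpheme': o, e, e = 3 vowels.

3


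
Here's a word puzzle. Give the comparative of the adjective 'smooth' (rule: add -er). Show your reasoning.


Apply comparative formation (add -er): 'smooth' -> 'smoother'.

smoother


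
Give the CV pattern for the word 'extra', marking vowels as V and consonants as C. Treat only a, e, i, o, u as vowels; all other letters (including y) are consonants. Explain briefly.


Letter mapping: e = V, x = C, t = C, r = C, a = V.

VCCCV


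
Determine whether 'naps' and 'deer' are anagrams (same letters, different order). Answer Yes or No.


Sorted letters of 'naps': 'anps'
Sorted letters of 'deer': 'deer'
They do not match.

No


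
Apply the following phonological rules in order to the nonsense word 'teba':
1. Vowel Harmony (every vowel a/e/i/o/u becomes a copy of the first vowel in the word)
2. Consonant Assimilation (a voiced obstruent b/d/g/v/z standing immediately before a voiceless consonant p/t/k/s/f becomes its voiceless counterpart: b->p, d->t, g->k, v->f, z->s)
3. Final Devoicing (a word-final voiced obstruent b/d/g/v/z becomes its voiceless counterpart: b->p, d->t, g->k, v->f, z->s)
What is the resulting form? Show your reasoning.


Starting form: 'teba'
Rule 1: Vowel Harmony: all vowels become 'e' (matching first vowel). 'teba' -> 'tebe'
Rule 2: Consonant Assimilation: no voiced obstruent (b/d/g/v/z) stands immediately before a voiceless consonant (p/t/k/s/f). No change.
Rule 3: Final Devoicing: the word ends in the vowel 'e', not a consonant. No change.
Final form: 'tebe'

tebe


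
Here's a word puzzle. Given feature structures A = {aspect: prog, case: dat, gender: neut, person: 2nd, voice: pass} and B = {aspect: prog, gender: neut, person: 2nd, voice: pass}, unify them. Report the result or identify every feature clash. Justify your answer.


Compare features:
aspect: A=prog vs B=prog -> unified: prog
case: A=dat vs B=_ -> unified: dat
gender: A=neut vs B=neut -> unified: neut
person: A=2nd vs B=2nd -> unified: 2nd
voice: A=pass vs B=pass -> unified: pass
No clashes found.

Unified: {aspect: prog, case: dat, gender: neut, person: 2nd, voice: pass}


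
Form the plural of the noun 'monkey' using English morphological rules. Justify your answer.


Apply rule: Add -s. 'monkey' becomes 'monkeys'.

monkeys


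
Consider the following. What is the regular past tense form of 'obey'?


Apply rule: Add -ed. 'obey' becomes 'obeyed'.

obeyed


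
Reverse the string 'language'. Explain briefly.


Reverse 'language' character by character: 'egaugnal'.

egaugnal


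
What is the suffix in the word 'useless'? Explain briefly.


The word 'useless' = 'use' (root) + '-less' (suffix). The suffix is '-less'.

less


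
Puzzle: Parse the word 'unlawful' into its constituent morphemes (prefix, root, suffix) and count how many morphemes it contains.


Step 1: Identify prefix: 'un' (meaning: not/reverse)
Step 2: Identify root: 'law'
Step 3: Identify suffix(es): 'ful'
Decomposition: un- (prefix: not/reverse) + law (root) + -ful (suffix: full of)
Total morphemes: 3

3 morphemes (un- (prefix: not/reverse) + law (root) + -ful (suffix: full of))


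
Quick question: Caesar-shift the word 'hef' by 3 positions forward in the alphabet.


Shift each letter by 3: h -> k, e -> h, f -> i. Result: 'khi'.

khi


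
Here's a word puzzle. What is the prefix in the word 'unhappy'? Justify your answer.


The word 'unhappy' = 'un' (prefix) + 'happy' (root). The prefix is 'un'.

un


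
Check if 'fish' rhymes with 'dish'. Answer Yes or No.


Rime (stressed vowel + following sounds) of 'fish': -ish = /ɪʃ/
Rime of 'dish': -ish = /ɪʃ/
/ɪʃ/ and /ɪʃ/ are the same ending sound, so the words rhyme.

Yes


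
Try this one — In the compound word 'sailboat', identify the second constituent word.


Split 'sailboat' into 'sail' + 'boat'. The second part is 'boat'.

boat


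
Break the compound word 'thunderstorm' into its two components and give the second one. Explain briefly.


Split 'thunderstorm' into 'thunder' + 'storm'. The second part is 'storm'.

storm


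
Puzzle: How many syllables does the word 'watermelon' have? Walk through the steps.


Break 'watermelon' into syllables: wa-ter-mel-on -> wa | ter | mel | on = 4 syllables

4 syllables


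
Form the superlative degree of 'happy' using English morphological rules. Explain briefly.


Apply superlative formation (consonant + y: change y to i, add -est): 'happy' -> 'happiest'.

happiest


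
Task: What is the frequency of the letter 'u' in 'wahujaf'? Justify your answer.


Letter 'u' in 'wahujaf': found at position(s) 4 = 1 occurrence(s).

1


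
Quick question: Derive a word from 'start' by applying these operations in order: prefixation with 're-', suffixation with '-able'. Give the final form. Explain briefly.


Step 1: Add prefix 're-' to 'start' = 'restart'
Step 2: Add suffix '-able' to 'restart' = 'restartable'

restartable


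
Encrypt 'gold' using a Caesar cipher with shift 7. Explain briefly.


Shift each letter by 7: g -> n, o -> v, l -> s, d -> k. Result: 'nvsk'.

nvsk


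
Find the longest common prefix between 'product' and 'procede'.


Compare from the start: 3 characters match: 'pro'. Mismatch at position 4: 'd' vs 'c'.

pro


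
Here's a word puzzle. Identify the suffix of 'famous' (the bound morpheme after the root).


The word 'famous' = 'fame' (root) + '-ous' (suffix). The suffix is '-ous'.

ous


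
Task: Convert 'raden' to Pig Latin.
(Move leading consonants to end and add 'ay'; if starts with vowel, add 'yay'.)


'raden': move consonant cluster 'r' to end and add 'ay': 'adenray'.

adenray


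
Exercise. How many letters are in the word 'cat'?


Spell out 'cat' and number each letter: c(1), a(2), t(3). Total: 3 letters.

3


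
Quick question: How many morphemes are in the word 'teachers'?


Decomposition: teach (root) + -er (suffix) + -s (plural) = 3 morpheme(s)

3 morphemes


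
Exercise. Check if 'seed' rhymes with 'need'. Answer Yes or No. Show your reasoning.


Rime (stressed vowel + following sounds) of 'seed': -eed = /iːd/
Rime of 'need': -eed = /iːd/
/iːd/ and /iːd/ are the same ending sound, so the words rhyme.

Yes


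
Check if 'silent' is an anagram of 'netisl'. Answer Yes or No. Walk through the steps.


Sorted letters of 'silent': 'eilnst'
Sorted letters of 'netisl': 'eilnst'
They match.

Yes


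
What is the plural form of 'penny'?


Apply rule: Change -y to -ies (consonant + y). 'penny' becomes 'pennies'.

pennies


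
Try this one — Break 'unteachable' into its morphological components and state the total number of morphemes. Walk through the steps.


Step 1: Identify prefix: 'un' (meaning: not/reverse)
Step 2: Identify root: 'teach'
Step 3: Identify suffix(es): 'able'
Decomposition: un- (prefix: not/reverse) + teach (root) + -able (suffix: capable of)
Total morphemes: 3

3 morphemes (un- (prefix: not/reverse) + teach (root) + -able (suffix: capable of))


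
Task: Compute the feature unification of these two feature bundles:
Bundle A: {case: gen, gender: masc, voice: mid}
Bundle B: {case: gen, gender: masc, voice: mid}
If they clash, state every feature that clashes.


Compare features:
case: A=gen vs B=gen -> unified: gen
gender: A=masc vs B=masc -> unified: masc
voice: A=mid vs B=mid -> unified: mid
No clashes found.

Unified: {case: gen, gender: masc, voice: mid}


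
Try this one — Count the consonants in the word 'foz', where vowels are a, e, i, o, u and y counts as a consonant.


Consonants in 'foz': f, z = 2 consonants.

2


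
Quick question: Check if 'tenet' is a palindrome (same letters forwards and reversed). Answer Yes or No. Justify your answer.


Forward: 'tenet'
Reversed: 'tenet'
They are identical.

Yes


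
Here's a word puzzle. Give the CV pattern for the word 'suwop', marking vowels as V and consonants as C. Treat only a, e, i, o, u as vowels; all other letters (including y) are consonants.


Letter mapping: s = C, u = V, w = C, o = V, p = C.

CVCVC


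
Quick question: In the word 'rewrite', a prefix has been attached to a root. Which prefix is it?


The word 'rewrite' = 're' (prefix) + 'write' (root). The prefix is 're'.

re


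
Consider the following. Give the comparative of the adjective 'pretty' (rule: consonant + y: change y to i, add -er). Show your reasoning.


Apply comparative formation (consonant + y: change y to i, add -er): 'pretty' -> 'prettier'.

prettier


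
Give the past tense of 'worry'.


Apply rule: Change -y to -ied. 'worry' becomes 'worried'.

worried


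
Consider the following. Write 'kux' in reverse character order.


Reverse 'kux' character by character: 'xuk'.

xuk


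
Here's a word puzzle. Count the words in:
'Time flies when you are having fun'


Split into words: Time | flies | when | you | are | having | fun = 7 words.

7


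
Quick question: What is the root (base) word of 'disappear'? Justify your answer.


Remove prefix 'dis' from 'disappear' to get root 'appear'.

appear


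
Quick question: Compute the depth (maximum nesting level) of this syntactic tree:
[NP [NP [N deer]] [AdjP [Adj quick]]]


Count bracket nesting levels:
'[' at pos 0: depth = 1
'[' at pos 4: depth = 2
'[' at pos 8: depth = 3
'[' at pos 18: depth = 2
'[' at pos 24: depth = 3
Maximum depth reached: 3

3


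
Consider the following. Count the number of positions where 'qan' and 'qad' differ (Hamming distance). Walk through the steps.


Alignment:
Position 1: 'q' vs 'q' = match
Position 2: 'a' vs 'a' = match
Position 3: 'n' vs 'd' = DIFFER
Total differences: 1

1


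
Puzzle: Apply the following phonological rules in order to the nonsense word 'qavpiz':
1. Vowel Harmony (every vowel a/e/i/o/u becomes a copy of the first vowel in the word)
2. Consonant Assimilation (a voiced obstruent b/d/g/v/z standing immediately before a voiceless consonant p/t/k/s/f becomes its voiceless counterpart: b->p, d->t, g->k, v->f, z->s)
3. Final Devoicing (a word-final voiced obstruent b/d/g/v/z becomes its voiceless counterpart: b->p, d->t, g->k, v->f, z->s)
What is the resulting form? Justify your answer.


Starting form: 'qavpiz'
Rule 1: Vowel Harmony: all vowels become 'a' (matching first vowel). 'qavpiz' -> 'qavpaz'
Rule 2: Consonant Assimilation: voiced obstruent before voiceless consonant becomes voiceless ('vp' -> 'fp'). 'qavpaz' -> 'qafpaz'
Rule 3: Final Devoicing: word-final voiced obstruent 'z' becomes voiceless 's'. 'qafpaz' -> 'qafpas'
Final form: 'qafpas'

qafpas


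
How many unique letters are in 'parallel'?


Unique letters in 'parallel': {a, e, l, p, r} = 5 distinct letters.

5


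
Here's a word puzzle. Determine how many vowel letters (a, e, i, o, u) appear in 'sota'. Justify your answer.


Vowels in 'sota': o, a = 2 vowels.

2


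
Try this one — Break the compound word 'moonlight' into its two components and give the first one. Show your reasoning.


Split 'moonlight' into 'moon' + 'light'. The first part is 'moon'.

moon


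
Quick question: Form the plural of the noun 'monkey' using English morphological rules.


Apply rule: Add -s. 'monkey' becomes 'monkeys'.

monkeys


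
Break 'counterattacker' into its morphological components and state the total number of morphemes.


Step 1: Identify prefix: 'counter' (meaning: against)
Step 2: Identify root: 'attack'
Step 3: Identify suffix(es): 'er'
Decomposition: counter- (prefix: against) + attack (root) + -er (suffix: one who)
Total morphemes: 3

3 morphemes (counter- (prefix: against) + attack (root) + -er (suffix: one who))


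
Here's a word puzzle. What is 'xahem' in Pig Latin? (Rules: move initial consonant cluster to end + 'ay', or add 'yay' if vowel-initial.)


'xahem': move consonant cluster 'x' to end and add 'ay': 'ahemxay'.

ahemxay


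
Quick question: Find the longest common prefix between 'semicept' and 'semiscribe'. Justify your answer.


Compare from the start: 4 characters match: 'semi'. Mismatch at position 5: 'c' vs 's'.

semi


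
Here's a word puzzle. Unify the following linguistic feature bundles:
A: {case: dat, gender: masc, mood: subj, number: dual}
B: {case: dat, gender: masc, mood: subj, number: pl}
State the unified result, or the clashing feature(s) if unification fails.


Compare features:
case: A=dat vs B=dat -> unified: dat
gender: A=masc vs B=masc -> unified: masc
mood: A=subj vs B=subj -> unified: subj
number: A=dual vs B=pl -> CLASH
Clash detected on feature 'number' (dual vs pl); unification fails.

CLASH on 'number' (dual vs pl)


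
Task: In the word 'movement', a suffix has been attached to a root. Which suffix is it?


The word 'movement' = 'move' (root) + '-ment' (suffix). The suffix is '-ment'.

ment


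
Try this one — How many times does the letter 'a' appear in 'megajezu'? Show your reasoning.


Letter 'a' in 'megajezu': found at position(s) 4 = 1 occurrence(s).

1


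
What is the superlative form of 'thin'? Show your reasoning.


Apply superlative formation (double final consonant, add -est): 'thin' -> 'thinnest'.

thinnest


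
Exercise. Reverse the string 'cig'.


Reverse 'cig' character by character: 'gic'.

gic


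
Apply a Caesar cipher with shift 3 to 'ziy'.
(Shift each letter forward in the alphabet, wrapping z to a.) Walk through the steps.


Shift each letter by 3: z -> c, i -> l, y -> b. Result: 'clb'.

clb


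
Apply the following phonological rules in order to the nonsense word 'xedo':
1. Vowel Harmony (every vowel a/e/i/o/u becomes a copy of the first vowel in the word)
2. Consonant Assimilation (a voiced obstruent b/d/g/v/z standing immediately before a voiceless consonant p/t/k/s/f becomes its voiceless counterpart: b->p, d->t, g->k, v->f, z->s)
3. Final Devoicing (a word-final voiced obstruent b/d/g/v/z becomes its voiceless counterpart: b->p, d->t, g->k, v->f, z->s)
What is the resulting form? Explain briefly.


Starting form: 'xedo'
Rule 1: Vowel Harmony: all vowels become 'e' (matching first vowel). 'xedo' -> 'xede'
Rule 2: Consonant Assimilation: no voiced obstruent (b/d/g/v/z) stands immediately before a voiceless consonant (p/t/k/s/f). No change.
Rule 3: Final Devoicing: the word ends in the vowel 'e', not a consonant. No change.
Final form: 'xede'

xede


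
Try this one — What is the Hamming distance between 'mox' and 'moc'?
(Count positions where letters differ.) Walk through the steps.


Alignment:
Position 1: 'm' vs 'm' = match
Position 2: 'o' vs 'o' = match
Position 3: 'x' vs 'c' = DIFFER
Total differences: 1

1


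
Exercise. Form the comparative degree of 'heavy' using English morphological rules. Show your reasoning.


Apply comparative formation (consonant + y: change y to i, add -er): 'heavy' -> 'heavier'.

heavier


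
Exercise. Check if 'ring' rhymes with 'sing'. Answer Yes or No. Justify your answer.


Rime (stressed vowel + following sounds) of 'ring': -ing = /ɪŋ/
Rime of 'sing': -ing = /ɪŋ/
/ɪŋ/ and /ɪŋ/ are the same ending sound, so the words rhyme.

Yes


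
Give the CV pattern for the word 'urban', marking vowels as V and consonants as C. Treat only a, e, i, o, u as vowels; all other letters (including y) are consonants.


Letter mapping: u = V, r = C, b = C, a = V, n = C.

VCCVC


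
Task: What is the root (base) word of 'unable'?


Remove prefix 'un' from 'unable' to get root 'able'.

able


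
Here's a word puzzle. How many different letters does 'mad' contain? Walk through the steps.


Unique letters in 'mad': {a, d, m} = 3 distinct letters.

3


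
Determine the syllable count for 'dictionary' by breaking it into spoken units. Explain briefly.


Break 'dictionary' into syllables: dic-tion-ar-y -> dic | tion | ar | y = 4 syllables

4 syllables


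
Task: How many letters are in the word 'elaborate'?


Spell out 'elaborate' and number each letter: e(1), l(2), a(3), b(4), o(5), r(6), a(7), t(8), e(9). Total: 9 letters.

9


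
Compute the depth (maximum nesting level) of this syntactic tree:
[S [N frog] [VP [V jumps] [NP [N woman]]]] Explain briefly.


Count bracket nesting levels:
'[' at pos 0: depth = 1
'[' at pos 3: depth = 2
'[' at pos 12: depth = 2
'[' at pos 16: depth = 3
'[' at pos 26: depth = 3
'[' at pos 30: depth = 4
Maximum depth reached: 4

4


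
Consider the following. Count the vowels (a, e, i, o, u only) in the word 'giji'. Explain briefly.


Vowels in 'giji': i, i = 2 vowels.

2


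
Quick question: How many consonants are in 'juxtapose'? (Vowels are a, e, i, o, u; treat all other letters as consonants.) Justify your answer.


Consonants in 'juxtapose': j, x, t, p, s = 5 consonants.

5


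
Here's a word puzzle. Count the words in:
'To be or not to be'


Split into words: To | be | or | not | to | be = 6 words.

6


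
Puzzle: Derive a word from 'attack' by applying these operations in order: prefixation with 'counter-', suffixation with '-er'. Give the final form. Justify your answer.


Step 1: Add prefix 'counter-' to 'attack' = 'counterattack'
Step 2: Add suffix '-er' to 'counterattack' = 'counterattacker'

counterattacker


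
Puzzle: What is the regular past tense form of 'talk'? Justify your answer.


Apply rule: Add -ed. 'talk' becomes 'talked'.

talked


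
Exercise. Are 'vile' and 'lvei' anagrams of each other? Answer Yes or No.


Sorted letters of 'vile': 'eilv'
Sorted letters of 'lvei': 'eilv'
They match.

Yes


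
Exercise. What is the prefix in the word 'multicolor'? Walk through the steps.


The word 'multicolor' = 'multi' (prefix) + 'color' (root). The prefix is 'multi'.

multi


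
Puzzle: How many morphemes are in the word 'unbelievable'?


Decomposition: un- (prefix) + believe (root) + -able (suffix) = 3 morpheme(s)

3 morphemes


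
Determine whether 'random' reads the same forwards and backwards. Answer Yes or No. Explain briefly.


Forward: 'random'
Reversed: 'modnar'
They differ.

No


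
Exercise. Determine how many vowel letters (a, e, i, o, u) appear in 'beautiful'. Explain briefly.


Vowels in 'beautiful': e, a, u, i, u = 5 vowels.

5


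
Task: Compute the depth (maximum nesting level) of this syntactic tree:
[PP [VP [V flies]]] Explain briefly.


Count bracket nesting levels:
'[' at pos 0: depth = 1
'[' at pos 4: depth = 2
'[' at pos 8: depth = 3
Maximum depth reached: 3

3


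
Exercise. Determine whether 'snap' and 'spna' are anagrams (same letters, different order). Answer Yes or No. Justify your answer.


Sorted letters of 'snap': 'anps'
Sorted letters of 'spna': 'anps'
They match.

Yes


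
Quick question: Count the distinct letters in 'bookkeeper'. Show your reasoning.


Unique letters in 'bookkeeper': {b, e, k, o, p, r} = 6 distinct letters.

6


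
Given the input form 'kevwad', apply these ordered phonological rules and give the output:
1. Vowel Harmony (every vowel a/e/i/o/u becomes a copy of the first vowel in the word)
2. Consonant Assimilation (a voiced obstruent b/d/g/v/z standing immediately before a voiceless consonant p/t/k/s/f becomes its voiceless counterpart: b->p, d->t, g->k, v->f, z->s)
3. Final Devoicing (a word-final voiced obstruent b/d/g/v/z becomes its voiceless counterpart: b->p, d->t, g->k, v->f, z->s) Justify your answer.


Starting form: 'kevwad'
Rule 1: Vowel Harmony: all vowels become 'e' (matching first vowel). 'kevwad' -> 'kevwed'
Rule 2: Consonant Assimilation: no voiced obstruent (b/d/g/v/z) stands immediately before a voiceless consonant (p/t/k/s/f). No change.
Rule 3: Final Devoicing: word-final voiced obstruent 'd' becomes voiceless 't'. 'kevwed' -> 'kevwet'
Final form: 'kevwet'

kevwet


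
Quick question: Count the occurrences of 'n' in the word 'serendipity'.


Letter 'n' in 'serendipity': found at position(s) 5 = 1 occurrence(s).

1
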